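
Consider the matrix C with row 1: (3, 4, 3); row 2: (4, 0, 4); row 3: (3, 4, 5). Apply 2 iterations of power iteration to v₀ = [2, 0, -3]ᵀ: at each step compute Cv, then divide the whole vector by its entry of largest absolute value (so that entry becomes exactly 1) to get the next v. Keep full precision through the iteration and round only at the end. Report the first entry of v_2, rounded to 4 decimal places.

Cv0 = (-3.00000, -4.00000, -9.00000); divide by -9.00000 → v1 = (0.33333, 0.44444, 1.00000)
Cv1 = (5.77778, 5.33333, 7.77778); divide by 7.77778 → v2 = (0.74286, 0.68571, 1.00000)
Requested entry of v2: -52/-70 = 0.7429

0.7429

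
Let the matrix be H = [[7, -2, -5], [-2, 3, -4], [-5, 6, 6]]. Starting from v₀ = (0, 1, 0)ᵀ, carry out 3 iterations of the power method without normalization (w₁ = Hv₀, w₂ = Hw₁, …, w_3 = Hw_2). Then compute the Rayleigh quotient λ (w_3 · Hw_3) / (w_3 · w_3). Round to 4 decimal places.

w1 = Hv₀ = (7·0 + (-2)·1 + (-5)·0; (-2)·0 + 3·1 + (-4)·0; (-5)·0 + 6·1 + 6·0) = (-2, 3, 6)
w2 = Hw1 = (7·(-2) + (-2)·3 + (-5)·6; (-2)·(-2) + 3·3 + (-4)·6; (-5)·(-2) + 6·3 + 6·6) = (-50, -11, 64)
w3 = Hw2 = (-648, -189, 568)
Hw3 = (-6998, -1543, 5514)
w3·Hw3 = (-648)·(-6998) + (-189)·(-1543) + 568·5514 = 7958283; w3·w3 = (-648)·(-648) + (-189)·(-189) + 568·568 = 778249
λ ≈ 7958283/778249 = 10.2259

λ ≈ 10.2259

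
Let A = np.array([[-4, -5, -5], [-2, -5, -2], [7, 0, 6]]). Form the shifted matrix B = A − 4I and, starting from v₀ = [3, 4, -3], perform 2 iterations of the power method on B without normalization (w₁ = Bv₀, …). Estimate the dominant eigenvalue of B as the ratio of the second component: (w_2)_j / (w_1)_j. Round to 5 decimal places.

B = A − 4I has rows (-8, -5, -5); (-2, -9, -2); (7, 0, 2)
w1 = Bv₀ = ((-8)·3 + (-5)·4 + (-5)·(-3); (-2)·3 + (-9)·4 + (-2)·(-3); 7·3 + 0·4 + 2·(-3)) = (-29, -36, 15)
w2 = Bw1 = ((-8)·(-29) + (-5)·(-36) + (-5)·15; (-2)·(-29) + (-9)·(-36) + (-2)·15; 7·(-29) + 0·(-36) + 2·15) = (337, 352, -173)
Ratio: 352/-36 = -9.77778

μ ≈ -9.77778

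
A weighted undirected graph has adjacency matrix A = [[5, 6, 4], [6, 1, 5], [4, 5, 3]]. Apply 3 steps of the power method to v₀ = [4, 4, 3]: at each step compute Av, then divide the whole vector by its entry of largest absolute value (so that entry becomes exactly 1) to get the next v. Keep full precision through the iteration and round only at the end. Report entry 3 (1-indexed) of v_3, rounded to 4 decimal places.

0.8006

Av0 = (56.00000, 43.00000, 45.00000); divide by 56.00000 → v1 = (1.00000, 0.76786, 0.80357)
Av1 = (12.82143, 10.78571, 10.25000); divide by 12.82143 → v2 = (1.00000, 0.84123, 0.79944)
Av2 = (13.24513, 10.83844, 10.60446); divide by 13.24513 → v3 = (1.00000, 0.81830, 0.80063)
Requested entry of v3: 7614/9510 = 0.8006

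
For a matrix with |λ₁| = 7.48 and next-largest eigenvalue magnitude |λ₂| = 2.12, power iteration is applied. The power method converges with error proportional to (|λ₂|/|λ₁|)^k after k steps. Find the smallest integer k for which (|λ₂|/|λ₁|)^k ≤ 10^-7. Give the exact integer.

13

|λ₂/λ₁| = 2.12/7.48 = 0.28342
Need k ≥ ln(10^-7) / ln(0.28342) = -16.1181 / -1.2608 ≈ 12.784
Smallest integer k satisfying the bound: 13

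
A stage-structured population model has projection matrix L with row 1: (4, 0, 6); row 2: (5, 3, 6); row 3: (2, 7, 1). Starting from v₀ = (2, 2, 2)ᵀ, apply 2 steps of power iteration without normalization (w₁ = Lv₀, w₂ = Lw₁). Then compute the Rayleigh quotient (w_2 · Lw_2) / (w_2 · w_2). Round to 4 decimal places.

λ ≈ 11.2557

w1 = Lv₀ = (4·2 + 0·2 + 6·2; 5·2 + 3·2 + 6·2; 2·2 + 7·2 + 1·2) = (20, 28, 20)
w2 = Lw1 = (4·20 + 0·28 + 6·20; 5·20 + 3·28 + 6·20; 2·20 + 7·28 + 1·20) = (200, 304, 256)
Lw2 = (2336, 3448, 2784)
w2·Lw2 = 200·2336 + 304·3448 + 256·2784 = 2228096; w2·w2 = 200·200 + 304·304 + 256·256 = 197952
λ ≈ 2228096/197952 = 11.2557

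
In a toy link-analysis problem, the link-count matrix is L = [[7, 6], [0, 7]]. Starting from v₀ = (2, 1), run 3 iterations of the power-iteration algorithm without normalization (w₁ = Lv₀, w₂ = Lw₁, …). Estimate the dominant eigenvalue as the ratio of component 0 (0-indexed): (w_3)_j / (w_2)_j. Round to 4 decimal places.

8.6154

w1 = Lv₀ = (7·2 + 6·1; 0·2 + 7·1) = (20, 7)
w2 = Lw1 = (7·20 + 6·7; 0·20 + 7·7) = (182, 49)
w3 = Lw2 = (1568, 343)
Ratio at component: 1568 / 182 = 8.6154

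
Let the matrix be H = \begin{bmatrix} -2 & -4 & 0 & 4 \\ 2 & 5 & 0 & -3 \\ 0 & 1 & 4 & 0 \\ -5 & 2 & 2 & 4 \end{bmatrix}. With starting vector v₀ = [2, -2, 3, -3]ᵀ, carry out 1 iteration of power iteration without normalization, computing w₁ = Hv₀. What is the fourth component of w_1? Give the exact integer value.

w1 = Hv₀ = (-8, 3, 10, -20)
The requested component of w1 is -20.

-20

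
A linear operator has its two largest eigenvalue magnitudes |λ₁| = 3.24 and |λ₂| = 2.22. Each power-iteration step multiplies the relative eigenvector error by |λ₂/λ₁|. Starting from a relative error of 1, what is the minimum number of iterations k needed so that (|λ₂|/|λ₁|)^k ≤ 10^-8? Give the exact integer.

|λ₂/λ₁| = 2.22/3.24 = 0.68519
Need k ≥ ln(10^-8) / ln(0.68519) = -18.4207 / -0.3781 ≈ 48.723
Smallest integer k satisfying the bound: 49

49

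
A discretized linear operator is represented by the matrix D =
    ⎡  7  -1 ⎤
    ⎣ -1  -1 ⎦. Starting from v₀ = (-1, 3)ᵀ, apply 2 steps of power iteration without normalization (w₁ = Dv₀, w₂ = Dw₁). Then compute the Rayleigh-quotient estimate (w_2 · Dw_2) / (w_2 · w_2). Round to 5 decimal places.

w1 = Dv₀ = (7·(-1) + (-1)·3; (-1)·(-1) + (-1)·3) = (-10, -2)
w2 = Dw1 = (7·(-10) + (-1)·(-2); (-1)·(-10) + (-1)·(-2)) = (-68, 12)
Dw2 = (-488, 56)
w2·Dw2 = (-68)·(-488) + 12·56 = 33856; w2·w2 = (-68)·(-68) + 12·12 = 4768
λ ≈ 33856/4768 = 7.10067

λ ≈ 7.10067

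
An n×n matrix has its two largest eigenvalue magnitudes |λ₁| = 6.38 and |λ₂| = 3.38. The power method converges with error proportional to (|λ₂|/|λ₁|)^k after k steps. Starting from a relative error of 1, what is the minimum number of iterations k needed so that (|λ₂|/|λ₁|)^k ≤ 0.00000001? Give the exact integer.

|λ₂/λ₁| = 3.38/6.38 = 0.52978
Need k ≥ ln(0.00000001) / ln(0.52978) = -18.4207 / -0.6353 ≈ 28.996
Smallest integer k satisfying the bound: 29

29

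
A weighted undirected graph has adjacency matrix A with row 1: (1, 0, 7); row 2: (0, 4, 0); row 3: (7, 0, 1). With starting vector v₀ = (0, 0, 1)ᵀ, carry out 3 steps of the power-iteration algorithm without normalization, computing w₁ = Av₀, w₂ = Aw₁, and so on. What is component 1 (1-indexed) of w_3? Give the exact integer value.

w1 = Av₀ = (7, 0, 1)
w2 = Aw1 = (14, 0, 50)
w3 = Aw2 = (364, 0, 148)
The requested component of w3 is 364.

364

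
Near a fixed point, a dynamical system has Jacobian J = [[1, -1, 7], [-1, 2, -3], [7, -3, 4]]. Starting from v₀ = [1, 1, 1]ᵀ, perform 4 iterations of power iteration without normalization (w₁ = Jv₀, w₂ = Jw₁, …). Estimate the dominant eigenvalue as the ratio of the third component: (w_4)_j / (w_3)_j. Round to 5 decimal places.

λ ≈ 10.77423

w1 = Jv₀ = (7, -2, 8)
w2 = Jw1 = (65, -35, 87)
w3 = Jw2 = (709, -396, 908)
w4 = Jw3 = (7461, -4225, 9783)
Ratio at component: 9783 / 908 = 10.77423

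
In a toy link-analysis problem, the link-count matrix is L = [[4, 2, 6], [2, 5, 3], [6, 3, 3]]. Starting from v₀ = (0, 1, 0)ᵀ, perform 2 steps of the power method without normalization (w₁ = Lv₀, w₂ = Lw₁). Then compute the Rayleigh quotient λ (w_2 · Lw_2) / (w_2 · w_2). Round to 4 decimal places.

11.2795

w1 = Lv₀ = (2, 5, 3)
w2 = Lw1 = (36, 38, 36)
Lw2 = (436, 370, 438)
w2·Lw2 = 36·436 + 38·370 + 36·438 = 45524; w2·w2 = 36·36 + 38·38 + 36·36 = 4036
λ ≈ 45524/4036 = 11.2795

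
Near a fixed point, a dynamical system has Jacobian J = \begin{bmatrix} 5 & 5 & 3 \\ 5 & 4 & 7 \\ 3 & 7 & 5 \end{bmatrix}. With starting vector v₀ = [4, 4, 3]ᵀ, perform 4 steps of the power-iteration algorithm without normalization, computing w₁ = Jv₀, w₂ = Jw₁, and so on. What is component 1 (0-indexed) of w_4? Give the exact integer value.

187128

w1 = Jv₀ = (49, 57, 55)
w2 = Jw1 = (695, 858, 821)
w3 = Jw2 = (10228, 12654, 12196)
w4 = Jw3 = (150998, 187128, 180242)
The requested component of w4 is 187128.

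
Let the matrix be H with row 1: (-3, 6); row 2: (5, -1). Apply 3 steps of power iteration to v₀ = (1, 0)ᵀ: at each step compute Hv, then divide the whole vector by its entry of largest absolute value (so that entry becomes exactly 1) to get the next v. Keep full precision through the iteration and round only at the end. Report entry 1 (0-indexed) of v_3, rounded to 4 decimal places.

Hv0 = (-3.00000, 5.00000); divide by 5.00000 → v1 = (-0.60000, 1.00000)
Hv1 = (7.80000, -4.00000); divide by 7.80000 → v2 = (1.00000, -0.51282)
Hv2 = (-6.07692, 5.51282); divide by -6.07692 → v3 = (1.00000, -0.90717)
Requested entry of v3: 215/-237 = -0.9072

-0.9072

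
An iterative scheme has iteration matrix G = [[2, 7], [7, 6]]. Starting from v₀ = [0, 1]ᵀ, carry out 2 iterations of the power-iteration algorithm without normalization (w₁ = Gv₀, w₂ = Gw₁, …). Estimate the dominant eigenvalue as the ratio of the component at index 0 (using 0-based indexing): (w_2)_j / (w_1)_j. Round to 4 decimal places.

w1 = Gv₀ = (2·0 + 7·1; 7·0 + 6·1) = (7, 6)
w2 = Gw1 = (2·7 + 7·6; 7·7 + 6·6) = (56, 85)
Ratio at component: 56 / 7 = 8.0000

λ ≈ 8.0000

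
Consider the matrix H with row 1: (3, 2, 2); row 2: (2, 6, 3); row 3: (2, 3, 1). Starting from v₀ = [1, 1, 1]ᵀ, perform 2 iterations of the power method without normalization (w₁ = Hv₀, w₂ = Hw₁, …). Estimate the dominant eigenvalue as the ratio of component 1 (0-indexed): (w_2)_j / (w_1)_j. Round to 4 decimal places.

w1 = Hv₀ = (3·1 + 2·1 + 2·1; 2·1 + 6·1 + 3·1; 2·1 + 3·1 + 1·1) = (7, 11, 6)
w2 = Hw1 = (3·7 + 2·11 + 2·6; 2·7 + 6·11 + 3·6; 2·7 + 3·11 + 1·6) = (55, 98, 53)
Ratio at component: 98 / 11 = 8.9091

8.9091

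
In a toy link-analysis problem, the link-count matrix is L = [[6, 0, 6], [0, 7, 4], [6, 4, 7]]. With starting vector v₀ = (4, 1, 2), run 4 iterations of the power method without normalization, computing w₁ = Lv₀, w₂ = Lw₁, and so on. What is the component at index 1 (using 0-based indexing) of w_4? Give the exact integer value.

w1 = Lv₀ = (36, 15, 42)
w2 = Lw1 = (468, 273, 570)
w3 = Lw2 = (6228, 4191, 7890)
w4 = Lw3 = (84708, 60897, 109362)
The requested component of w4 is 60897.

60897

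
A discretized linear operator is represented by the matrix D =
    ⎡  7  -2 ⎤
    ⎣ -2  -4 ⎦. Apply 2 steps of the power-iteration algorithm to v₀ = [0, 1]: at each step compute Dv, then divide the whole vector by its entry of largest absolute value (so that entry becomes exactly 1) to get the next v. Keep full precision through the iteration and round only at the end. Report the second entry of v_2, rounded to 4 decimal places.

1.0000

Dv0 = (-2.00000, -4.00000); divide by -4.00000 → v1 = (0.50000, 1.00000)
Dv1 = (1.50000, -5.00000); divide by -5.00000 → v2 = (-0.30000, 1.00000)
Requested entry of v2: 20/20 = 1.0000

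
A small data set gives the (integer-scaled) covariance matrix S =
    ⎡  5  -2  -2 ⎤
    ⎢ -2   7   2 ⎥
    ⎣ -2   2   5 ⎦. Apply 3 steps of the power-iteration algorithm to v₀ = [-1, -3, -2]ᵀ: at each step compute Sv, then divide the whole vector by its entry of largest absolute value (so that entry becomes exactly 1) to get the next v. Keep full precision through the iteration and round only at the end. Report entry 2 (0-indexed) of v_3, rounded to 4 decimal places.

0.6652

Sv0 = (5.00000, -23.00000, -14.00000); divide by -23.00000 → v1 = (-0.21739, 1.00000, 0.60870)
Sv1 = (-4.30435, 8.65217, 5.47826); divide by 8.65217 → v2 = (-0.49749, 1.00000, 0.63317)
Sv2 = (-5.75377, 9.26131, 6.16080); divide by 9.26131 → v3 = (-0.62127, 1.00000, 0.66522)
Requested entry of v3: -1226/-1843 = 0.6652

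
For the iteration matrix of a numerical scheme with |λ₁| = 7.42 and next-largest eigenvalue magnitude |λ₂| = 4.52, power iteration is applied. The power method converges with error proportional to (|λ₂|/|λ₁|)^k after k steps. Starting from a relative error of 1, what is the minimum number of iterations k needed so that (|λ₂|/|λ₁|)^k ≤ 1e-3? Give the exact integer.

|λ₂/λ₁| = 4.52/7.42 = 0.60916
Need k ≥ ln(1e-3) / ln(0.60916) = -6.9078 / -0.4957 ≈ 13.936
Smallest integer k satisfying the bound: 14

14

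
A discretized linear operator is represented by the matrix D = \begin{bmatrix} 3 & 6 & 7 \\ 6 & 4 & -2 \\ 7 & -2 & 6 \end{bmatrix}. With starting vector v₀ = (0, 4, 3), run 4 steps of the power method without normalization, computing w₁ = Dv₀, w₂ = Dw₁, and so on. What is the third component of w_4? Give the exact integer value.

51490

w1 = Dv₀ = (3·0 + 6·4 + 7·3; 6·0 + 4·4 + (-2)·3; 7·0 + (-2)·4 + 6·3) = (45, 10, 10)
w2 = Dw1 = (3·45 + 6·10 + 7·10; 6·45 + 4·10 + (-2)·10; 7·45 + (-2)·10 + 6·10) = (265, 290, 355)
w3 = Dw2 = (5020, 2040, 3405)
w4 = Dw3 = (51135, 31470, 51490)
The requested component of w4 is 51490.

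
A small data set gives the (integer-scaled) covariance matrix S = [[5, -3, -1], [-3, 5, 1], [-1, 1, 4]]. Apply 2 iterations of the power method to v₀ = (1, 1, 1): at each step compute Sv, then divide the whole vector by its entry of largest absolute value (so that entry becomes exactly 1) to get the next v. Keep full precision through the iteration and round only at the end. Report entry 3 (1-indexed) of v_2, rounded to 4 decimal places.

Sv0 = (1.00000, 3.00000, 4.00000); divide by 4.00000 → v1 = (0.25000, 0.75000, 1.00000)
Sv1 = (-2.00000, 4.00000, 4.50000); divide by 4.50000 → v2 = (-0.44444, 0.88889, 1.00000)
Requested entry of v2: 18/18 = 1.0000

1.0000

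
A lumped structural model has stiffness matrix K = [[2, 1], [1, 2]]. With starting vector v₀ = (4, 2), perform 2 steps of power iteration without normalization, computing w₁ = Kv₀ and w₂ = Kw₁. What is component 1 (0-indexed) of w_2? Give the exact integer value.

w1 = Kv₀ = (2·4 + 1·2; 1·4 + 2·2) = (10, 8)
w2 = Kw1 = (2·10 + 1·8; 1·10 + 2·8) = (28, 26)
The requested component of w2 is 26.

26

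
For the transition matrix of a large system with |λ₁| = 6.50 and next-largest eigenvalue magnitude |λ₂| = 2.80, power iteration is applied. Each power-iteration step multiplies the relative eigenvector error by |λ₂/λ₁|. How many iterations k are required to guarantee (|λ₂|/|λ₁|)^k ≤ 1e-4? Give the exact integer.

|λ₂/λ₁| = 2.80/6.50 = 0.43077
Need k ≥ ln(1e-4) / ln(0.43077) = -9.2103 / -0.8422 ≈ 10.936
Smallest integer k satisfying the bound: 11

11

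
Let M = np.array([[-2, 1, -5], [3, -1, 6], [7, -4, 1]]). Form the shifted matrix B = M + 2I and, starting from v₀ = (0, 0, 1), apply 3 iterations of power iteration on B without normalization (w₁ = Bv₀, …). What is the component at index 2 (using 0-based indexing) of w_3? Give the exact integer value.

B = M + 2I has rows (0, 1, -5); (3, 1, 6); (7, -4, 3)
w1 = Bv₀ = (0·0 + 1·0 + (-5)·1; 3·0 + 1·0 + 6·1; 7·0 + (-4)·0 + 3·1) = (-5, 6, 3)
w2 = Bw1 = (0·(-5) + 1·6 + (-5)·3; 3·(-5) + 1·6 + 6·3; 7·(-5) + (-4)·6 + 3·3) = (-9, 9, -50)
w3 = Bw2 = (259, -318, -249)
Requested component of w3: -249

-249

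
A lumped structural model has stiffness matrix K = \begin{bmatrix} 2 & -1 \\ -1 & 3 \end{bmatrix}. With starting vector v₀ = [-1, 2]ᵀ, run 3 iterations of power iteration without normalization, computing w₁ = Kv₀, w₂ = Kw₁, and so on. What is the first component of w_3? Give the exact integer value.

w1 = Kv₀ = (-4, 7)
w2 = Kw1 = (-15, 25)
w3 = Kw2 = (-55, 90)
The requested component of w3 is -55.

-55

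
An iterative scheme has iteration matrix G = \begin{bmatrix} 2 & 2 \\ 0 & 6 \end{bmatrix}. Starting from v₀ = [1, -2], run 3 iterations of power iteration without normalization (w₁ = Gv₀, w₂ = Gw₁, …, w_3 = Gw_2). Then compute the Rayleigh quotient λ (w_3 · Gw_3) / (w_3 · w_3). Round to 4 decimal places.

w1 = Gv₀ = (-2, -12)
w2 = Gw1 = (-28, -72)
w3 = Gw2 = (-200, -432)
Gw3 = (-1264, -2592)
w3·Gw3 = (-200)·(-1264) + (-432)·(-2592) = 1372544; w3·w3 = (-200)·(-200) + (-432)·(-432) = 226624
λ ≈ 1372544/226624 = 6.0565

6.0565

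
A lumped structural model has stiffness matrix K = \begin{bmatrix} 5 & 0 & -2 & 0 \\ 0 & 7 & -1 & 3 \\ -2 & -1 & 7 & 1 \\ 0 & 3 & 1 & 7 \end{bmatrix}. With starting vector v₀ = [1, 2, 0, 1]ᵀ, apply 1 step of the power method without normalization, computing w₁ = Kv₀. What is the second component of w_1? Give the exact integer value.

w1 = Kv₀ = (5, 17, -3, 13)
The requested component of w1 is 17.

17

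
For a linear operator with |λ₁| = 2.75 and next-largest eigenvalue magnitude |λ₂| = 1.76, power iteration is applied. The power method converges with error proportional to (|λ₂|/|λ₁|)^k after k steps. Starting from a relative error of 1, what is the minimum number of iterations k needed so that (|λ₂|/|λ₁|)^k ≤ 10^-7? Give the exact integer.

37

|λ₂/λ₁| = 1.76/2.75 = 0.64000
Need k ≥ ln(10^-7) / ln(0.64000) = -16.1181 / -0.4463 ≈ 36.116
Smallest integer k satisfying the bound: 37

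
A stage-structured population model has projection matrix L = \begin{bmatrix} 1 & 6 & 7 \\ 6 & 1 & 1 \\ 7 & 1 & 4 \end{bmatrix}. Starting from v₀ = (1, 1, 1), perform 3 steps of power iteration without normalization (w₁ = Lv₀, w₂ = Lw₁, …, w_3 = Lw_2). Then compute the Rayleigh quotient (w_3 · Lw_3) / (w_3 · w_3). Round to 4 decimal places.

11.7646

w1 = Lv₀ = (14, 8, 12)
w2 = Lw1 = (146, 104, 154)
w3 = Lw2 = (1848, 1134, 1742)
Lw3 = (20846, 13964, 21038)
w3·Lw3 = 1848·20846 + 1134·13964 + 1742·21038 = 91006780; w3·w3 = 1848·1848 + 1134·1134 + 1742·1742 = 7735624
λ ≈ 91006780/7735624 = 11.7646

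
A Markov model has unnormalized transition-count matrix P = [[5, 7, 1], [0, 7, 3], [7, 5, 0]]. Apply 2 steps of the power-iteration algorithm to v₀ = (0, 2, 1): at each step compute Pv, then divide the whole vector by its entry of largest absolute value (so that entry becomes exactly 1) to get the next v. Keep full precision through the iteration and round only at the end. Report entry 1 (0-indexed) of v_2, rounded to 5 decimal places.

Pv0 = (15.000000, 17.000000, 10.000000); divide by 17.000000 → v1 = (0.882353, 1.000000, 0.588235)
Pv1 = (12.000000, 8.764706, 11.176471); divide by 12.000000 → v2 = (1.000000, 0.730392, 0.931373)
Requested entry of v2: 149/204 = 0.73039

0.73039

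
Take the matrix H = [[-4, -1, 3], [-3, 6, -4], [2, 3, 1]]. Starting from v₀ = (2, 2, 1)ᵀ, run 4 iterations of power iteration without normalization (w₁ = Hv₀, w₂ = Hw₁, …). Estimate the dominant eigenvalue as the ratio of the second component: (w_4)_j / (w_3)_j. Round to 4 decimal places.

w1 = Hv₀ = (-7, 2, 11)
w2 = Hw1 = (59, -11, 3)
w3 = Hw2 = (-216, -255, 88)
w4 = Hw3 = (1383, -1234, -1109)
Ratio at component: -1234 / -255 = 4.8392

4.8392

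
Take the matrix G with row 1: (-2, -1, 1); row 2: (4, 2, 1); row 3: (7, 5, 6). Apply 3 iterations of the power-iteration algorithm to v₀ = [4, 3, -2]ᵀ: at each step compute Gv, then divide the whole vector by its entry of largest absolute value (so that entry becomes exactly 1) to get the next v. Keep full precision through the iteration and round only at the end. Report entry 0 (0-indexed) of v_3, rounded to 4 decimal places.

0.0669

Gv0 = (-13.00000, 20.00000, 31.00000); divide by 31.00000 → v1 = (-0.41935, 0.64516, 1.00000)
Gv1 = (1.19355, 0.61290, 6.29032); divide by 6.29032 → v2 = (0.18974, 0.09744, 1.00000)
Gv2 = (0.52308, 1.95385, 7.81538); divide by 7.81538 → v3 = (0.06693, 0.25000, 1.00000)
Requested entry of v3: 102/1524 = 0.0669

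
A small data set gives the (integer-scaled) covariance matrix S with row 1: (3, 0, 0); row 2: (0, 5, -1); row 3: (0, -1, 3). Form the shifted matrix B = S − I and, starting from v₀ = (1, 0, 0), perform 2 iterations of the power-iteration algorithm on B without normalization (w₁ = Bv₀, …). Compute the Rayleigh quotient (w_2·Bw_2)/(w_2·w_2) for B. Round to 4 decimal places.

μ ≈ 2.0000

B = S − I has rows (2, 0, 0); (0, 4, -1); (0, -1, 2)
w1 = Bv₀ = (2, 0, 0)
w2 = Bw1 = (4, 0, 0)
Bw2 = (8, 0, 0)
w2·Bw2 = 32; w2·w2 = 16; μ ≈ 32/16 = 2.0000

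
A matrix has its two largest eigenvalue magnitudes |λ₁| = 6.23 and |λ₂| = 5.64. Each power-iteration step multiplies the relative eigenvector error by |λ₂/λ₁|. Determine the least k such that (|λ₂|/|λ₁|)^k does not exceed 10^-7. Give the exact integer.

163

|λ₂/λ₁| = 5.64/6.23 = 0.90530
Need k ≥ ln(10^-7) / ln(0.90530) = -16.1181 / -0.0995 ≈ 162.004
Smallest integer k satisfying the bound: 163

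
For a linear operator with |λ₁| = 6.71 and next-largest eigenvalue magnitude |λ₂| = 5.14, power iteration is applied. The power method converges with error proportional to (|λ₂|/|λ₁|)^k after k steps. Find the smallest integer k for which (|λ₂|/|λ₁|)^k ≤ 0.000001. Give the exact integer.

52

|λ₂/λ₁| = 5.14/6.71 = 0.76602
Need k ≥ ln(0.000001) / ln(0.76602) = -13.8155 / -0.2665 ≈ 51.832
Smallest integer k satisfying the bound: 52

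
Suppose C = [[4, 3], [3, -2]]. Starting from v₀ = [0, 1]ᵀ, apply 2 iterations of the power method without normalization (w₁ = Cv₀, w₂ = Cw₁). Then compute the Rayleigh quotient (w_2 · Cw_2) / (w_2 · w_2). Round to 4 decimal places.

λ ≈ 1.3366

w1 = Cv₀ = (4·0 + 3·1; 3·0 + (-2)·1) = (3, -2)
w2 = Cw1 = (4·3 + 3·(-2); 3·3 + (-2)·(-2)) = (6, 13)
Cw2 = (63, -8)
w2·Cw2 = 6·63 + 13·(-8) = 274; w2·w2 = 6·6 + 13·13 = 205
λ ≈ 274/205 = 1.3366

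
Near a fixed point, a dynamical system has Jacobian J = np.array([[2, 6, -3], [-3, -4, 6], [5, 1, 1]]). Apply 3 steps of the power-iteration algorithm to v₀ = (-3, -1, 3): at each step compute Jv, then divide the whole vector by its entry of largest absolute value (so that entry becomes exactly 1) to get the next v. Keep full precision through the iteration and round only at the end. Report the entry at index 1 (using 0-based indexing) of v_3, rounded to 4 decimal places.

Jv0 = (-21.00000, 31.00000, -13.00000); divide by 31.00000 → v1 = (-0.67742, 1.00000, -0.41935)
Jv1 = (5.90323, -4.48387, -2.80645); divide by 5.90323 → v2 = (1.00000, -0.75956, -0.47541)
Jv2 = (-1.13115, -2.81421, 3.76503); divide by 3.76503 → v3 = (-0.30044, -0.74746, 1.00000)
Requested entry of v3: -515/689 = -0.7475

-0.7475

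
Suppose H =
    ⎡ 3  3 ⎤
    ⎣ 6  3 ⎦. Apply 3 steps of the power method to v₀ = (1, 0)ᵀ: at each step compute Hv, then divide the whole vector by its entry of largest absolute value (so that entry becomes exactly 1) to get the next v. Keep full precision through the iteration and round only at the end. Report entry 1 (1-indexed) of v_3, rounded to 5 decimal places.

Hv0 = (3.000000, 6.000000); divide by 6.000000 → v1 = (0.500000, 1.000000)
Hv1 = (4.500000, 6.000000); divide by 6.000000 → v2 = (0.750000, 1.000000)
Hv2 = (5.250000, 7.500000); divide by 7.500000 → v3 = (0.700000, 1.000000)
Requested entry of v3: 189/270 = 0.70000

0.70000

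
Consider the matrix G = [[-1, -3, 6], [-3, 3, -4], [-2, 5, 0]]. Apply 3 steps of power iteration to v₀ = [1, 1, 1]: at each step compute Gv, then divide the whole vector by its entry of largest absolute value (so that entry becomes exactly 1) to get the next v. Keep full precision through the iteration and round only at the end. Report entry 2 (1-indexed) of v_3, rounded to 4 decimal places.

0.3786

Gv0 = (2.00000, -4.00000, 3.00000); divide by -4.00000 → v1 = (-0.50000, 1.00000, -0.75000)
Gv1 = (-7.00000, 7.50000, 6.00000); divide by 7.50000 → v2 = (-0.93333, 1.00000, 0.80000)
Gv2 = (2.73333, 2.60000, 6.86667); divide by 6.86667 → v3 = (0.39806, 0.37864, 1.00000)
Requested entry of v3: -78/-206 = 0.3786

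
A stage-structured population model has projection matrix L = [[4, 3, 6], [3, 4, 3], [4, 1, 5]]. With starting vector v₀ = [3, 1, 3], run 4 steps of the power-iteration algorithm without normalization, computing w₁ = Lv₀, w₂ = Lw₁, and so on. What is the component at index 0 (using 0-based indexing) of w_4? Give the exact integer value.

44586

w1 = Lv₀ = (4·3 + 3·1 + 6·3; 3·3 + 4·1 + 3·3; 4·3 + 1·1 + 5·3) = (33, 22, 28)
w2 = Lw1 = (4·33 + 3·22 + 6·28; 3·33 + 4·22 + 3·28; 4·33 + 1·22 + 5·28) = (366, 271, 294)
w3 = Lw2 = (4041, 3064, 3205)
w4 = Lw3 = (44586, 33994, 35253)
The requested component of w4 is 44586.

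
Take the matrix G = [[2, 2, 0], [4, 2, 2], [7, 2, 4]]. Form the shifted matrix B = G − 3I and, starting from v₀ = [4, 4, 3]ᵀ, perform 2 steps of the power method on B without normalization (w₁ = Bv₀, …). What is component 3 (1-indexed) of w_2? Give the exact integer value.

B = G − 3I has rows (-1, 2, 0); (4, -1, 2); (7, 2, 1)
w1 = Bv₀ = (4, 18, 39)
w2 = Bw1 = (32, 76, 103)
Requested component of w2: 103

103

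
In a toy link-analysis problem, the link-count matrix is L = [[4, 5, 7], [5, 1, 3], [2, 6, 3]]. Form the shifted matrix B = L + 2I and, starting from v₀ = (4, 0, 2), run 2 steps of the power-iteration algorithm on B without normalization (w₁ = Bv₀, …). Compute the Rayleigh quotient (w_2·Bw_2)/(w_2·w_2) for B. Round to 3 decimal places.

13.879

B = L + 2I has rows (6, 5, 7); (5, 3, 3); (2, 6, 5)
w1 = Bv₀ = (6·4 + 5·0 + 7·2; 5·4 + 3·0 + 3·2; 2·4 + 6·0 + 5·2) = (38, 26, 18)
w2 = Bw1 = (6·38 + 5·26 + 7·18; 5·38 + 3·26 + 3·18; 2·38 + 6·26 + 5·18) = (484, 322, 322)
Bw2 = (6768, 4352, 4510)
w2·Bw2 = 6129276; w2·w2 = 441624; μ ≈ 6129276/441624 = 13.879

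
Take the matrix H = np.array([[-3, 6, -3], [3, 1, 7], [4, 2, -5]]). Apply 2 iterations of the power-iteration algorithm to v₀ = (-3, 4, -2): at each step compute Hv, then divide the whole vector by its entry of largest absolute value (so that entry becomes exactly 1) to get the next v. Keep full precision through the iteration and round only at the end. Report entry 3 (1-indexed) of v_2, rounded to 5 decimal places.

-0.35341

Hv0 = (39.000000, -19.000000, 6.000000); divide by 39.000000 → v1 = (1.000000, -0.487179, 0.153846)
Hv1 = (-6.384615, 3.589744, 2.256410); divide by -6.384615 → v2 = (1.000000, -0.562249, -0.353414)
Requested entry of v2: 88/-249 = -0.35341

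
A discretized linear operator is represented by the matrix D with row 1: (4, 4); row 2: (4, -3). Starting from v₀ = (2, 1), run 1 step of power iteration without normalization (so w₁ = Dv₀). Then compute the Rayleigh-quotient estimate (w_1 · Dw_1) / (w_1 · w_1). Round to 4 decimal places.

w1 = Dv₀ = (4·2 + 4·1; 4·2 + (-3)·1) = (12, 5)
Dw1 = (68, 33)
w1·Dw1 = 12·68 + 5·33 = 981; w1·w1 = 12·12 + 5·5 = 169
λ ≈ 981/169 = 5.8047

5.8047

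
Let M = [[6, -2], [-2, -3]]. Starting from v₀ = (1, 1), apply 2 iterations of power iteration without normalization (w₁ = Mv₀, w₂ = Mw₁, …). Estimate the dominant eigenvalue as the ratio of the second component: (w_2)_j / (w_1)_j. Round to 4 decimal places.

w1 = Mv₀ = (6·1 + (-2)·1; (-2)·1 + (-3)·1) = (4, -5)
w2 = Mw1 = (6·4 + (-2)·(-5); (-2)·4 + (-3)·(-5)) = (34, 7)
Ratio at component: 7 / -5 = -1.4000

λ ≈ -1.4000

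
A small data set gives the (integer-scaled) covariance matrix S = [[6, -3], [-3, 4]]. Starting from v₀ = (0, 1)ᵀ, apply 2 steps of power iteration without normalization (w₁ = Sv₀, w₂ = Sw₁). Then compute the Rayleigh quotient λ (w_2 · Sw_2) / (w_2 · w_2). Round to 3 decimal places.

w1 = Sv₀ = (-3, 4)
w2 = Sw1 = (-30, 25)
Sw2 = (-255, 190)
w2·Sw2 = (-30)·(-255) + 25·190 = 12400; w2·w2 = (-30)·(-30) + 25·25 = 1525
λ ≈ 12400/1525 = 8.131

λ ≈ 8.131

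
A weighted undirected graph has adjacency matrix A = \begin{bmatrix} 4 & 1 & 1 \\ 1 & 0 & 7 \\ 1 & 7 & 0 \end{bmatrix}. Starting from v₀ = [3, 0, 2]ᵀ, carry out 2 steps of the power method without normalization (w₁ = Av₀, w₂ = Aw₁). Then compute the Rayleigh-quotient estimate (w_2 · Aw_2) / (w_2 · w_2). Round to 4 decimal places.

w1 = Av₀ = (14, 17, 3)
w2 = Aw1 = (76, 35, 133)
Aw2 = (472, 1007, 321)
w2·Aw2 = 76·472 + 35·1007 + 133·321 = 113810; w2·w2 = 76·76 + 35·35 + 133·133 = 24690
λ ≈ 113810/24690 = 4.6096

λ ≈ 4.6096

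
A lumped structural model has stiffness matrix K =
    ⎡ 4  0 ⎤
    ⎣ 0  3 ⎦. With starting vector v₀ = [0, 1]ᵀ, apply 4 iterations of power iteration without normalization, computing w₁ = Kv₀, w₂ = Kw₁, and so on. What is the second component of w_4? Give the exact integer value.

81

w1 = Kv₀ = (4·0 + 0·1; 0·0 + 3·1) = (0, 3)
w2 = Kw1 = (4·0 + 0·3; 0·0 + 3·3) = (0, 9)
w3 = Kw2 = (0, 27)
w4 = Kw3 = (0, 81)
The requested component of w4 is 81.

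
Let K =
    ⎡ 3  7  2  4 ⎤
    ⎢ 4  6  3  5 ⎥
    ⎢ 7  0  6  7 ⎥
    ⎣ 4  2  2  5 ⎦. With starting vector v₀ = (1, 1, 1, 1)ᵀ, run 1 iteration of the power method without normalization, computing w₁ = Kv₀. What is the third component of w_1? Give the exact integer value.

w1 = Kv₀ = (3·1 + 7·1 + 2·1 + 4·1; 4·1 + 6·1 + 3·1 + 5·1; 7·1 + 0·1 + 6·1 + 7·1; 4·1 + 2·1 + 2·1 + 5·1) = (16, 18, 20, 13)
The requested component of w1 is 20.

20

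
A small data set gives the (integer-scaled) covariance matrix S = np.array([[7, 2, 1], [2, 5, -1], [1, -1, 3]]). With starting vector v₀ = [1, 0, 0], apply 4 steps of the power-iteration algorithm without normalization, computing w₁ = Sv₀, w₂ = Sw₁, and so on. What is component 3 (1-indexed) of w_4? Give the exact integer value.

w1 = Sv₀ = (7·1 + 2·0 + 1·0; 2·1 + 5·0 + (-1)·0; 1·1 + (-1)·0 + 3·0) = (7, 2, 1)
w2 = Sw1 = (7·7 + 2·2 + 1·1; 2·7 + 5·2 + (-1)·1; 1·7 + (-1)·2 + 3·1) = (54, 23, 8)
w3 = Sw2 = (432, 215, 55)
w4 = Sw3 = (3509, 1884, 382)
The requested component of w4 is 382.

382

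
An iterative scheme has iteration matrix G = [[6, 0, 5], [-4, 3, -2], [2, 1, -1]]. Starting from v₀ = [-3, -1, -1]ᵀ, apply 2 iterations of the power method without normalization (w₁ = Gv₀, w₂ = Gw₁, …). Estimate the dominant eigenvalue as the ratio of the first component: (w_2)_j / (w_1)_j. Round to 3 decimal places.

w1 = Gv₀ = (6·(-3) + 0·(-1) + 5·(-1); (-4)·(-3) + 3·(-1) + (-2)·(-1); 2·(-3) + 1·(-1) + (-1)·(-1)) = (-23, 11, -6)
w2 = Gw1 = (6·(-23) + 0·11 + 5·(-6); (-4)·(-23) + 3·11 + (-2)·(-6); 2·(-23) + 1·11 + (-1)·(-6)) = (-168, 137, -29)
Ratio at component: -168 / -23 = 7.304

7.304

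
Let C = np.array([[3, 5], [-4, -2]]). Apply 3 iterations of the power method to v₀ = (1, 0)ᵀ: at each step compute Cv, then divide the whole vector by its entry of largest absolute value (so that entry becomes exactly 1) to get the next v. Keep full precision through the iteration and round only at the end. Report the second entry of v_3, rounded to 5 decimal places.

Cv0 = (3.000000, -4.000000); divide by -4.000000 → v1 = (-0.750000, 1.000000)
Cv1 = (2.750000, 1.000000); divide by 2.750000 → v2 = (1.000000, 0.363636)
Cv2 = (4.818182, -4.727273); divide by 4.818182 → v3 = (1.000000, -0.981132)
Requested entry of v3: 52/-53 = -0.98113

-0.98113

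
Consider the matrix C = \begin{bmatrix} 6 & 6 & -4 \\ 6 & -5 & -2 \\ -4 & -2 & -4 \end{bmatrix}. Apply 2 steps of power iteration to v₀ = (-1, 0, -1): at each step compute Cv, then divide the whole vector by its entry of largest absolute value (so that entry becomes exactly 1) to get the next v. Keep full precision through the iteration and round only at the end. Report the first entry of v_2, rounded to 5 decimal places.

1.00000

Cv0 = (-2.000000, -4.000000, 8.000000); divide by 8.000000 → v1 = (-0.250000, -0.500000, 1.000000)
Cv1 = (-8.500000, -1.000000, -2.000000); divide by -8.500000 → v2 = (1.000000, 0.117647, 0.235294)
Requested entry of v2: -68/-68 = 1.00000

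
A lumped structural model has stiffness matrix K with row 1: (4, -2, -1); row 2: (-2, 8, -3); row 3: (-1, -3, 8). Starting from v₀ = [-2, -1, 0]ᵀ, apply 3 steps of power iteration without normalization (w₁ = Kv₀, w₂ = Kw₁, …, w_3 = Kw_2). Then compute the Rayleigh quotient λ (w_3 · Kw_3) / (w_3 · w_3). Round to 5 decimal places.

w1 = Kv₀ = (-6, -4, 5)
w2 = Kw1 = (-21, -35, 58)
w3 = Kw2 = (-72, -412, 590)
Kw3 = (-54, -4922, 6028)
w3·Kw3 = (-72)·(-54) + (-412)·(-4922) + 590·6028 = 5588272; w3·w3 = (-72)·(-72) + (-412)·(-412) + 590·590 = 523028
λ ≈ 5588272/523028 = 10.68446

λ ≈ 10.68446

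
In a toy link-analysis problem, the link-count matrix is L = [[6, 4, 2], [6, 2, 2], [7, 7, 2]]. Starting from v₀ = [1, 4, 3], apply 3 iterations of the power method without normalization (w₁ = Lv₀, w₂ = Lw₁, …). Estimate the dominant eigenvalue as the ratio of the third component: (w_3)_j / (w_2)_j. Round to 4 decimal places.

w1 = Lv₀ = (6·1 + 4·4 + 2·3; 6·1 + 2·4 + 2·3; 7·1 + 7·4 + 2·3) = (28, 20, 41)
w2 = Lw1 = (6·28 + 4·20 + 2·41; 6·28 + 2·20 + 2·41; 7·28 + 7·20 + 2·41) = (330, 290, 418)
w3 = Lw2 = (3976, 3396, 5176)
Ratio at component: 5176 / 418 = 12.3828

12.3828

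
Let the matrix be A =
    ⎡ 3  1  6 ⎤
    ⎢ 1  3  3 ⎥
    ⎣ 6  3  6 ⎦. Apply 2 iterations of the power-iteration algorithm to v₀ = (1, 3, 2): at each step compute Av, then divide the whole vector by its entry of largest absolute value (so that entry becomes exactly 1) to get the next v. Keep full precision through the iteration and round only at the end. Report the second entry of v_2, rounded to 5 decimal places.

Av0 = (18.000000, 16.000000, 27.000000); divide by 27.000000 → v1 = (0.666667, 0.592593, 1.000000)
Av1 = (8.592593, 5.444444, 11.777778); divide by 11.777778 → v2 = (0.729560, 0.462264, 1.000000)
Requested entry of v2: 147/318 = 0.46226

0.46226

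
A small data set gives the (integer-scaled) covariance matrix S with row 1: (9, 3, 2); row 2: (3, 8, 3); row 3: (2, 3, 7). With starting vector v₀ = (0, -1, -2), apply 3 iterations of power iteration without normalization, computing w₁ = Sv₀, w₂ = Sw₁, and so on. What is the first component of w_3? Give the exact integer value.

-2153

w1 = Sv₀ = (9·0 + 3·(-1) + 2·(-2); 3·0 + 8·(-1) + 3·(-2); 2·0 + 3·(-1) + 7·(-2)) = (-7, -14, -17)
w2 = Sw1 = (9·(-7) + 3·(-14) + 2·(-17); 3·(-7) + 8·(-14) + 3·(-17); 2·(-7) + 3·(-14) + 7·(-17)) = (-139, -184, -175)
w3 = Sw2 = (-2153, -2414, -2055)
The requested component of w3 is -2153.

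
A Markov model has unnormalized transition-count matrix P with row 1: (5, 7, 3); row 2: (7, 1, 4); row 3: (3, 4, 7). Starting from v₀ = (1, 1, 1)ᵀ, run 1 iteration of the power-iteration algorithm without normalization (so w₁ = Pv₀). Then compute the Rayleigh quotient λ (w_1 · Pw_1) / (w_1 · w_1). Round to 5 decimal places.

λ ≈ 13.74336

w1 = Pv₀ = (5·1 + 7·1 + 3·1; 7·1 + 1·1 + 4·1; 3·1 + 4·1 + 7·1) = (15, 12, 14)
Pw1 = (201, 173, 191)
w1·Pw1 = 15·201 + 12·173 + 14·191 = 7765; w1·w1 = 15·15 + 12·12 + 14·14 = 565
λ ≈ 7765/565 = 13.74336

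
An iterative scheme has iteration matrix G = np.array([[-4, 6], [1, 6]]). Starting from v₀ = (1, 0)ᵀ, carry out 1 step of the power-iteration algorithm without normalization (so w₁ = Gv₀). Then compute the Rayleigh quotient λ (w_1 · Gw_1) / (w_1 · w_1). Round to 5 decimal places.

-5.05882

w1 = Gv₀ = ((-4)·1 + 6·0; 1·1 + 6·0) = (-4, 1)
Gw1 = (22, 2)
w1·Gw1 = (-4)·22 + 1·2 = -86; w1·w1 = (-4)·(-4) + 1·1 = 17
λ ≈ -86/17 = -5.05882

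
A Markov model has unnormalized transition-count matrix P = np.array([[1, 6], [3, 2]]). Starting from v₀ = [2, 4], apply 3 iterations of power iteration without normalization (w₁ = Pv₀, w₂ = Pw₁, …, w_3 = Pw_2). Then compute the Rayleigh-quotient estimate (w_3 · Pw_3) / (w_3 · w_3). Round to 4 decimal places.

5.6252

w1 = Pv₀ = (1·2 + 6·4; 3·2 + 2·4) = (26, 14)
w2 = Pw1 = (1·26 + 6·14; 3·26 + 2·14) = (110, 106)
w3 = Pw2 = (746, 542)
Pw3 = (3998, 3322)
w3·Pw3 = 746·3998 + 542·3322 = 4783032; w3·w3 = 746·746 + 542·542 = 850280
λ ≈ 4783032/850280 = 5.6252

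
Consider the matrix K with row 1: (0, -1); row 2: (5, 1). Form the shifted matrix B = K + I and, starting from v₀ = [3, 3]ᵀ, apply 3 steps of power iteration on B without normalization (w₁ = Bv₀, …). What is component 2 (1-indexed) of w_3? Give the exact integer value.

-21

B = K + I has rows (1, -1); (5, 2)
w1 = Bv₀ = (0, 21)
w2 = Bw1 = (-21, 42)
w3 = Bw2 = (-63, -21)
Requested component of w3: -21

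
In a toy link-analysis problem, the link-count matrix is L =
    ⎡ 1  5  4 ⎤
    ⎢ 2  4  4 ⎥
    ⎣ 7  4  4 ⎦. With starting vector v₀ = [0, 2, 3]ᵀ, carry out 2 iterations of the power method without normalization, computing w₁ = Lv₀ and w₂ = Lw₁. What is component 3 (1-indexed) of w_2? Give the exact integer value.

w1 = Lv₀ = (22, 20, 20)
w2 = Lw1 = (202, 204, 314)
The requested component of w2 is 314.

314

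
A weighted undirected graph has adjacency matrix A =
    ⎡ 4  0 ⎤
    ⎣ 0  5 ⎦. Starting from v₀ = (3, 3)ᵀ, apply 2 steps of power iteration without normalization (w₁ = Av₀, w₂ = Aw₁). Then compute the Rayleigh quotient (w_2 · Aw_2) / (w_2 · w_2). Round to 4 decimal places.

w1 = Av₀ = (4·3 + 0·3; 0·3 + 5·3) = (12, 15)
w2 = Aw1 = (4·12 + 0·15; 0·12 + 5·15) = (48, 75)
Aw2 = (192, 375)
w2·Aw2 = 48·192 + 75·375 = 37341; w2·w2 = 48·48 + 75·75 = 7929
λ ≈ 37341/7929 = 4.7094

4.7094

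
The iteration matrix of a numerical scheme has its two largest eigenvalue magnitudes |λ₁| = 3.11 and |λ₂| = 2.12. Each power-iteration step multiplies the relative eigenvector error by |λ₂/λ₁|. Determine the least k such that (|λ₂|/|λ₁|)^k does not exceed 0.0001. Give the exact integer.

|λ₂/λ₁| = 2.12/3.11 = 0.68167
Need k ≥ ln(0.0001) / ln(0.68167) = -9.2103 / -0.3832 ≈ 24.035
Smallest integer k satisfying the bound: 25

25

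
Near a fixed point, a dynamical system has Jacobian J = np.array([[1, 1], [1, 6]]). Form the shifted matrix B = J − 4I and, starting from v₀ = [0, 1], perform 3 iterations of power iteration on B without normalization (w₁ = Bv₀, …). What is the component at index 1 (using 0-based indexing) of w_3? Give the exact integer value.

9

B = J − 4I has rows (-3, 1); (1, 2)
w1 = Bv₀ = ((-3)·0 + 1·1; 1·0 + 2·1) = (1, 2)
w2 = Bw1 = ((-3)·1 + 1·2; 1·1 + 2·2) = (-1, 5)
w3 = Bw2 = (8, 9)
Requested component of w3: 9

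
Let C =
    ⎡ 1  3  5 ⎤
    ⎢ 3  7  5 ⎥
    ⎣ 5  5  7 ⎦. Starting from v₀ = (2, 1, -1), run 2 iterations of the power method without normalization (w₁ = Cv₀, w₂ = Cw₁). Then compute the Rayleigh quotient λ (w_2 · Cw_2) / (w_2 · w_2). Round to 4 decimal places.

w1 = Cv₀ = (0, 8, 8)
w2 = Cw1 = (64, 96, 96)
Cw2 = (832, 1344, 1472)
w2·Cw2 = 64·832 + 96·1344 + 96·1472 = 323584; w2·w2 = 64·64 + 96·96 + 96·96 = 22528
λ ≈ 323584/22528 = 14.3636

14.3636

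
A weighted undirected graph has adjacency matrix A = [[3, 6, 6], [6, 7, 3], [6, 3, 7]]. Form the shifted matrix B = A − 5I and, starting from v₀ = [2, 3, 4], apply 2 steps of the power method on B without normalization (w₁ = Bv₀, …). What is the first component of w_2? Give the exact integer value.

278

B = A − 5I has rows (-2, 6, 6); (6, 2, 3); (6, 3, 2)
w1 = Bv₀ = ((-2)·2 + 6·3 + 6·4; 6·2 + 2·3 + 3·4; 6·2 + 3·3 + 2·4) = (38, 30, 29)
w2 = Bw1 = ((-2)·38 + 6·30 + 6·29; 6·38 + 2·30 + 3·29; 6·38 + 3·30 + 2·29) = (278, 375, 376)
Requested component of w2: 278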